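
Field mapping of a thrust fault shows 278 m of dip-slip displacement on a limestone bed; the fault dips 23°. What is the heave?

heave = dip-slip × cos(dip) = 278 m × cos(23°) = 256 m

256 m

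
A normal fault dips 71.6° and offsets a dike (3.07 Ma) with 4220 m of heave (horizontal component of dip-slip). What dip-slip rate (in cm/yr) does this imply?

dip-slip = heave / cos(dip) = 4220 m / cos(71.6°) = 13370 m
rate = 13370 m / 3.07 Ma = 0.00435 m/yr = 0.435 cm/yr

0.435 cm/yr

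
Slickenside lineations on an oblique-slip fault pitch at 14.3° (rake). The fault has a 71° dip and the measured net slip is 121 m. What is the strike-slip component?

strike-slip = net slip × cos(rake) = 121 m × cos(14.3°) = 117 m

117 m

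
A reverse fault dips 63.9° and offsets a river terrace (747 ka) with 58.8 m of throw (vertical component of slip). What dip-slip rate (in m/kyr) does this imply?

0.0877 m/kyr

dip-slip = throw / sin(dip) = 58.8 m / sin(63.9°) = 65.48 m
rate = 65.48 m / 747 ka = 0.0000877 m/yr = 0.0877 m/kyr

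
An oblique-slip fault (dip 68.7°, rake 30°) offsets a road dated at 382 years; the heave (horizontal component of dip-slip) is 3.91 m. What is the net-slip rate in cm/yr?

dip-slip = heave / cos(dip) = 3.91 / cos(68.7°) = 10.76 m
net slip = dip-slip / sin(rake) = 10.76 / sin(30°) = 21.53 m
rate = 21.53 m / 382 years = 0.0564 m/yr = 5.64 cm/yr

5.64 cm/yr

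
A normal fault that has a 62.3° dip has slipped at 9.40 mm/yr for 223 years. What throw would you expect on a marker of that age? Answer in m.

dip-slip = rate × time = 9.40 mm/yr × 223 years = 2.096 m
throw = dip-slip × sin(dip) = 2.096 × sin(62.3°) = 1.86 m

1.86 m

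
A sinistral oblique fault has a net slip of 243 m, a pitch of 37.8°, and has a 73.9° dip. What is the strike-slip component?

strike-slip = net slip × cos(rake) = 243 m × cos(37.8°) = 192 m

192 m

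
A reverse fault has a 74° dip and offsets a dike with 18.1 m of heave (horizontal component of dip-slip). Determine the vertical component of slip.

63.1 m

throw = heave × tan(dip) = 18.1 × tan(74°) = 63.1 m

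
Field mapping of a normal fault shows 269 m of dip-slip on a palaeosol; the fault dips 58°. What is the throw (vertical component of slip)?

throw = dip-slip × sin(dip) = 269 m × sin(58°) = 228 m

228 m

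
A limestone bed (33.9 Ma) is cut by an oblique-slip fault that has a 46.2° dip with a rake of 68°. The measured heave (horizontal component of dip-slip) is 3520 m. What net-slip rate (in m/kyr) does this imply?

0.162 m/kyr

dip-slip = heave / cos(dip) = 3520 / cos(46.2°) = 5086 m
net slip = dip-slip / sin(rake) = 5086 / sin(68°) = 5485 m
rate = 5485 m / 33.9 Ma = 0.000162 m/yr = 0.162 m/kyr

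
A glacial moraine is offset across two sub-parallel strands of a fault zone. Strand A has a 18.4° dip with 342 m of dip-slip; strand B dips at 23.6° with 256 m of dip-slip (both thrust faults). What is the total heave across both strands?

heave_A = 342 × cos(18.4°) = 324.5 m
heave_B = 256 × cos(23.6°) = 234.6 m
total = 324.5 + 234.6 = 559 m

559 m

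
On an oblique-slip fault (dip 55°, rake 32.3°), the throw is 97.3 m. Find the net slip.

dip-slip = throw / sin(dip) = 97.3 / sin(55°) = 118.8 m
net slip = dip-slip / sin(rake) = 118.8 / sin(32.3°) = 222 m

222 m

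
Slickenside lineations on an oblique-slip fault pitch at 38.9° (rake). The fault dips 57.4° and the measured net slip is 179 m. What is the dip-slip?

dip-slip = net slip × sin(rake) = 179 m × sin(38.9°) = 112 m

112 m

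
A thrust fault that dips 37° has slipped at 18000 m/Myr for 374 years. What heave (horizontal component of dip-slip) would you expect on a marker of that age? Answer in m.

5.38 m

dip-slip = rate × time = 18000 m/Myr × 374 years = 6.732 m
heave = dip-slip × cos(dip) = 6.732 × cos(37°) = 5.38 m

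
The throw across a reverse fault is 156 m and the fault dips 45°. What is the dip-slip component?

dip-slip = throw / sin(dip) = 156 / sin(45°) = 221 m

221 m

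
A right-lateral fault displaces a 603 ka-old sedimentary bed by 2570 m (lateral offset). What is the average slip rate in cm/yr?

rate = 2570 m / 603 ka = 0.00426 m/yr = 0.426 cm/yr

0.426 cm/yr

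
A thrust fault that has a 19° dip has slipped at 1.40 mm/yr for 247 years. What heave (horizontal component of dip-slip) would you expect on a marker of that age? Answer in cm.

dip-slip = rate × time = 1.40 mm/yr × 247 years = 0.3458 m
heave = dip-slip × cos(dip) = 0.3458 × cos(19°) = 0.327 m = 32.7 cm

32.7 cm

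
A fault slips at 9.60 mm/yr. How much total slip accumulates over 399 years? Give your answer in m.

slip = rate × time = 9.60 mm/yr × 399 years = 3.83 m

3.83 m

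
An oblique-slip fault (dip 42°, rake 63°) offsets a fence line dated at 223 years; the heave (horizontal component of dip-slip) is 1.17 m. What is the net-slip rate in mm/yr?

7.92 mm/yr

dip-slip = heave / cos(dip) = 1.17 / cos(42°) = 1.574 m
net slip = dip-slip / sin(rake) = 1.574 / sin(63°) = 1.767 m
rate = 1.767 m / 223 years = 0.00792 m/yr = 7.92 mm/yr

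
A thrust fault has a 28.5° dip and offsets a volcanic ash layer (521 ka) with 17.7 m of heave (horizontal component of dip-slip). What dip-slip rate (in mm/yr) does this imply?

0.0387 mm/yr

dip-slip = heave / cos(dip) = 17.7 m / cos(28.5°) = 20.14 m
rate = 20.14 m / 521 ka = 0.0000387 m/yr = 0.0387 mm/yr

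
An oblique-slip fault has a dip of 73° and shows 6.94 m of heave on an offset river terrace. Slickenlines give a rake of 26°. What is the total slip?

dip-slip = heave / cos(dip) = 6.94 / cos(73°) = 23.74 m
net slip = dip-slip / sin(rake) = 23.74 / sin(26°) = 54.1 m

54.1 m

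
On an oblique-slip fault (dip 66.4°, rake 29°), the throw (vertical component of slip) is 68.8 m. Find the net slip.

dip-slip = throw / sin(dip) = 68.8 / sin(66.4°) = 75.08 m
net slip = dip-slip / sin(rake) = 75.08 / sin(29°) = 155 m

155 m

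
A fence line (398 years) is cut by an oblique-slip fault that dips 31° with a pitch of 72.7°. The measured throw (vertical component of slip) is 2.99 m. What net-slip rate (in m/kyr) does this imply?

15.3 m/kyr

dip-slip = throw / sin(dip) = 2.99 / sin(31°) = 5.805 m
net slip = dip-slip / sin(rake) = 5.805 / sin(72.7°) = 6.080 m
rate = 6.080 m / 398 years = 0.0153 m/yr = 15.3 m/kyr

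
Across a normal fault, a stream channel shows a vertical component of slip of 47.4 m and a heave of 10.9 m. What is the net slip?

48.6 m

net slip = √(throw² + heave²) = √(47.4² + 10.9²) = 48.6 m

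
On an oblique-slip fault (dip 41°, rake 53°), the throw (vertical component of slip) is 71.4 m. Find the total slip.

136 m

dip-slip = throw / sin(dip) = 71.4 / sin(41°) = 108.8 m
net slip = dip-slip / sin(rake) = 108.8 / sin(53°) = 136 m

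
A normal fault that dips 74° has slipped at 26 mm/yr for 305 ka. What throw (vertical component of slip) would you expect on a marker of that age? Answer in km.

7.62 km

dip-slip = rate × time = 26 mm/yr × 305 ka = 7930 m
throw = dip-slip × sin(dip) = 7930 × sin(74°) = 7620 m = 7.62 km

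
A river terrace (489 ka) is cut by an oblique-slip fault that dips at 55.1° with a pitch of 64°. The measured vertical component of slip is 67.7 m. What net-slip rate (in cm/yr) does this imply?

dip-slip = throw / sin(dip) = 67.7 / sin(55.1°) = 82.55 m
net slip = dip-slip / sin(rake) = 82.55 / sin(64°) = 91.84 m
rate = 91.84 m / 489 ka = 0.000188 m/yr = 0.0188 cm/yr

0.0188 cm/yr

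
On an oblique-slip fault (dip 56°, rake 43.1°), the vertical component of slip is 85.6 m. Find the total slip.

151 m

dip-slip = throw / sin(dip) = 85.6 / sin(56°) = 103.3 m
net slip = dip-slip / sin(rake) = 103.3 / sin(43.1°) = 151 m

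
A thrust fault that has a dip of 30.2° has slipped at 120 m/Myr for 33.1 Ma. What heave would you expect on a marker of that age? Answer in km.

dip-slip = rate × time = 120 m/Myr × 33.1 Ma = 3972 m
heave = dip-slip × cos(dip) = 3972 × cos(30.2°) = 3430 m = 3.43 km

3.43 km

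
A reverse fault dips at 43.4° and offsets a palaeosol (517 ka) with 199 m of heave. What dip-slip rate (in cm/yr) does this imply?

dip-slip = heave / cos(dip) = 199 m / cos(43.4°) = 273.9 m
rate = 273.9 m / 517 ka = 0.000530 m/yr = 0.0530 cm/yr

0.0530 cm/yr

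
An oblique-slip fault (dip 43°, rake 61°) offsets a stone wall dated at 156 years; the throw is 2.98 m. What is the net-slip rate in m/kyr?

dip-slip = throw / sin(dip) = 2.98 / sin(43°) = 4.370 m
net slip = dip-slip / sin(rake) = 4.370 / sin(61°) = 4.996 m
rate = 4.996 m / 156 years = 0.0320 m/yr = 32 m/kyr

32 m/kyr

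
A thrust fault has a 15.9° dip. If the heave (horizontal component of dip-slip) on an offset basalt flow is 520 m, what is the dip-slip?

541 m

dip-slip = heave / cos(dip) = 520 / cos(15.9°) = 541 m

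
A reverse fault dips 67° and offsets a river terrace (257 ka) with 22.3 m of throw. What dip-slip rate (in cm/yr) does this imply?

dip-slip = throw / sin(dip) = 22.3 m / sin(67°) = 24.23 m
rate = 24.23 m / 257 ka = 0.0000943 m/yr = 0.00943 cm/yr

0.00943 cm/yr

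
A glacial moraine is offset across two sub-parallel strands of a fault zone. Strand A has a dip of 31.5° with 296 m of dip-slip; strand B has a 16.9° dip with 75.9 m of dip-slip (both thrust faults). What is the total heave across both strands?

325 m

heave_A = 296 × cos(31.5°) = 252.4 m
heave_B = 75.9 × cos(16.9°) = 72.62 m
total = 252.4 + 72.62 = 325 m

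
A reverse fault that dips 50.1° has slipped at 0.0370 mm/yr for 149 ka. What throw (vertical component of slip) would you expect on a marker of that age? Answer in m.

dip-slip = rate × time = 0.0370 mm/yr × 149 ka = 5.513 m
throw = dip-slip × sin(dip) = 5.513 × sin(50.1°) = 4.23 m

4.23 m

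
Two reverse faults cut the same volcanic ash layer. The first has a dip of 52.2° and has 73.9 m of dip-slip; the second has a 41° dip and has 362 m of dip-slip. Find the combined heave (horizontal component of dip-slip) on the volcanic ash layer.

heave_A = 73.9 × cos(52.2°) = 45.29 m
heave_B = 362 × cos(41°) = 273.2 m
total = 45.29 + 273.2 = 318 m

318 m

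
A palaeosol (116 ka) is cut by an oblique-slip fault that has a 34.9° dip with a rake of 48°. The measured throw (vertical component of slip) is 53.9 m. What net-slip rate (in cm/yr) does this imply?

dip-slip = throw / sin(dip) = 53.9 / sin(34.9°) = 94.21 m
net slip = dip-slip / sin(rake) = 94.21 / sin(48°) = 126.8 m
rate = 126.8 m / 116 ka = 0.00109 m/yr = 0.109 cm/yr

0.109 cm/yr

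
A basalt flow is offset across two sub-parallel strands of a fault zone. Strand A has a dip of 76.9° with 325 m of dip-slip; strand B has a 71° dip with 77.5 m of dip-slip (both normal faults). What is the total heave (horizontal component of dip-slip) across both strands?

heave_A = 325 × cos(76.9°) = 73.66 m
heave_B = 77.5 × cos(71°) = 25.23 m
total = 73.66 + 25.23 = 98.9 m

98.9 m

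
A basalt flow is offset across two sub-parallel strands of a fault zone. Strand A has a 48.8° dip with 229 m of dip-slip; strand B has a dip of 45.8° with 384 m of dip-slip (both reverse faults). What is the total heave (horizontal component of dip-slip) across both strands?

heave_A = 229 × cos(48.8°) = 150.8 m
heave_B = 384 × cos(45.8°) = 267.7 m
total = 150.8 + 267.7 = 419 m

419 m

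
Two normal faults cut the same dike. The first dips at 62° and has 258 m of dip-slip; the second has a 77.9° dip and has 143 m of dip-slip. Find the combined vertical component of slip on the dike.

throw_A = 258 × sin(62°) = 227.8 m
throw_B = 143 × sin(77.9°) = 139.8 m
total = 227.8 + 139.8 = 368 m

368 m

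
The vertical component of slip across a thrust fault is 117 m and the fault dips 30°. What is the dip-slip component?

234 m

dip-slip = throw / sin(dip) = 117 / sin(30°) = 234 m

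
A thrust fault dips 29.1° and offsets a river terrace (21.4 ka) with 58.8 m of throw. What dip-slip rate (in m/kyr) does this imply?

5.65 m/kyr

dip-slip = throw / sin(dip) = 58.8 m / sin(29.1°) = 120.9 m
rate = 120.9 m / 21.4 ka = 0.00565 m/yr = 5.65 m/kyr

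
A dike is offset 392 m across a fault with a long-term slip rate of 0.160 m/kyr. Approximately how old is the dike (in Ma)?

2.45 Ma

age = offset / rate = 392 m / (0.160 m/kyr) = 2.45e+06 yr = 2.45 Ma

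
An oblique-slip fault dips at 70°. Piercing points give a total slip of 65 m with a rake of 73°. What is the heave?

21.3 m

dip-slip = net slip × sin(rake) = 65 m × sin(73°) = 62.16 m
heave = dip-slip × cos(dip) = 62.16 × cos(70°) = 21.3 m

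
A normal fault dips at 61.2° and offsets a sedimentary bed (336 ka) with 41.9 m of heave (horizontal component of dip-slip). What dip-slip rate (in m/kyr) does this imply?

0.259 m/kyr

dip-slip = heave / cos(dip) = 41.9 m / cos(61.2°) = 86.97 m
rate = 86.97 m / 336 ka = 0.000259 m/yr = 0.259 m/kyr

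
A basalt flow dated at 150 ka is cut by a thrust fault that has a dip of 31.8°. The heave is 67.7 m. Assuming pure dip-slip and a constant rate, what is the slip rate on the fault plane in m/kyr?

dip-slip = heave / cos(dip) = 67.7 m / cos(31.8°) = 79.66 m
rate = 79.66 m / 150 ka = 0.000531 m/yr = 0.531 m/kyr

0.531 m/kyr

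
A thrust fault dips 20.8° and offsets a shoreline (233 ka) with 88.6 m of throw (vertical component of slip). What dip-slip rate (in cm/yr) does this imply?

dip-slip = throw / sin(dip) = 88.6 m / sin(20.8°) = 249.5 m
rate = 249.5 m / 233 ka = 0.00107 m/yr = 0.107 cm/yr

0.107 cm/yr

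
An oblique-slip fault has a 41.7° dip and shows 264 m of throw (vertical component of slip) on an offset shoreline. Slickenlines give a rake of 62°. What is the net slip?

dip-slip = throw / sin(dip) = 264 / sin(41.7°) = 396.9 m
net slip = dip-slip / sin(rake) = 396.9 / sin(62°) = 449 m

449 m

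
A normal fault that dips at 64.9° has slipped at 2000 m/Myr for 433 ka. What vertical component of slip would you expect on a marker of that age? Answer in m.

784 m

dip-slip = rate × time = 2000 m/Myr × 433 ka = 866 m
throw = dip-slip × sin(dip) = 866 × sin(64.9°) = 784 m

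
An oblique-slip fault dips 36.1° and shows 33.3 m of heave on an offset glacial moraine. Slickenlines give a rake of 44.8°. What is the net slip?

dip-slip = heave / cos(dip) = 33.3 / cos(36.1°) = 41.21 m
net slip = dip-slip / sin(rake) = 41.21 / sin(44.8°) = 58.5 m

58.5 m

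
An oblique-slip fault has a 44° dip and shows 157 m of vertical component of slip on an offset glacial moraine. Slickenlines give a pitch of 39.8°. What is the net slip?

353 m

dip-slip = throw / sin(dip) = 157 / sin(44°) = 226 m
net slip = dip-slip / sin(rake) = 226 / sin(39.8°) = 353 m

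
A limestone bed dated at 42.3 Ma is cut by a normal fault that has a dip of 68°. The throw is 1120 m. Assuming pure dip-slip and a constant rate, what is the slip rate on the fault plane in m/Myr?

dip-slip = throw / sin(dip) = 1120 m / sin(68°) = 1208 m
rate = 1208 m / 42.3 Ma = 0.0000286 m/yr = 28.6 m/Myr

28.6 m/Myr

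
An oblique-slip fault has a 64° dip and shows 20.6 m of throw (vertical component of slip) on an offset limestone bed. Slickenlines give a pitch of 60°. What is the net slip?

26.5 m

dip-slip = throw / sin(dip) = 20.6 / sin(64°) = 22.92 m
net slip = dip-slip / sin(rake) = 22.92 / sin(60°) = 26.5 m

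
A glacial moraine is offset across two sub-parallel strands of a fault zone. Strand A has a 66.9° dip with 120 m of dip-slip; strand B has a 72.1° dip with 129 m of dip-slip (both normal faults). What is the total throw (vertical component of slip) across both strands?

throw_A = 120 × sin(66.9°) = 110.4 m
throw_B = 129 × sin(72.1°) = 122.8 m
total = 110.4 + 122.8 = 233 m

233 m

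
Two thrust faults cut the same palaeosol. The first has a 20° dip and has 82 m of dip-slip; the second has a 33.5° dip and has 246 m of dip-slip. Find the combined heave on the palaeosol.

282 m

heave_A = 82 × cos(20°) = 77.05 m
heave_B = 246 × cos(33.5°) = 205.1 m
total = 77.05 + 205.1 = 282 m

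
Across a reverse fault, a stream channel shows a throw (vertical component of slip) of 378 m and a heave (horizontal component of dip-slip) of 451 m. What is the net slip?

588 m

net slip = √(throw² + heave²) = √(378² + 451²) = 588 m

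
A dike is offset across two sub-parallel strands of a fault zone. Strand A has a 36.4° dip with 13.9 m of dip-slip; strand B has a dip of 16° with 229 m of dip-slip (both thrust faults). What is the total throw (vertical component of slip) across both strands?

71.4 m

throw_A = 13.9 × sin(36.4°) = 8.249 m
throw_B = 229 × sin(16°) = 63.12 m
total = 8.249 + 63.12 = 71.4 m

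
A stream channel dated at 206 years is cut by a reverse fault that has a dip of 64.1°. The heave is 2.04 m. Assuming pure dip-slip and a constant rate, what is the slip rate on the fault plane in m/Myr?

22700 m/Myr

dip-slip = heave / cos(dip) = 2.04 m / cos(64.1°) = 4.670 m
rate = 4.670 m / 206 years = 0.0227 m/yr = 22700 m/Myr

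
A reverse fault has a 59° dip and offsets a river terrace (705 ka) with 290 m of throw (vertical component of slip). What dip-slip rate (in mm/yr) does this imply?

0.480 mm/yr

dip-slip = throw / sin(dip) = 290 m / sin(59°) = 338.3 m
rate = 338.3 m / 705 ka = 0.000480 m/yr = 0.480 mm/yr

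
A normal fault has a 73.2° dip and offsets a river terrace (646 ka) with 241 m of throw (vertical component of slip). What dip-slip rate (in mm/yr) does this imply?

dip-slip = throw / sin(dip) = 241 m / sin(73.2°) = 251.7 m
rate = 251.7 m / 646 ka = 0.000390 m/yr = 0.390 mm/yr

0.390 mm/yr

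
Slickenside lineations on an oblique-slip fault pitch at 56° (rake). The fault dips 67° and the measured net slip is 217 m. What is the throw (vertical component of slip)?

dip-slip = net slip × sin(rake) = 217 m × sin(56°) = 179.9 m
throw = dip-slip × sin(dip) = 179.9 × sin(67°) = 166 m

166 m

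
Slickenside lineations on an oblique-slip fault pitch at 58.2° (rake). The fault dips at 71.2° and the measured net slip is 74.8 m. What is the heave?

20.5 m

dip-slip = net slip × sin(rake) = 74.8 m × sin(58.2°) = 63.57 m
heave = dip-slip × cos(dip) = 63.57 × cos(71.2°) = 20.5 m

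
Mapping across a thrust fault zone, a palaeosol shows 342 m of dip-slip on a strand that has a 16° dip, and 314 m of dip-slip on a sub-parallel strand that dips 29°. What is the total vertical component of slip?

246 m

throw_A = 342 × sin(16°) = 94.27 m
throw_B = 314 × sin(29°) = 152.2 m
total = 94.27 + 152.2 = 246 m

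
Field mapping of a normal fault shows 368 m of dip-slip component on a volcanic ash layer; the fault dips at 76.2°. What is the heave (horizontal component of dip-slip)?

heave = dip-slip × cos(dip) = 368 m × cos(76.2°) = 87.8 m

87.8 m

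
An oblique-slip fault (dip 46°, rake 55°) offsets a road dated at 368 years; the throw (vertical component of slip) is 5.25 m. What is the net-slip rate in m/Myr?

24200 m/Myr

dip-slip = throw / sin(dip) = 5.25 / sin(46°) = 7.298 m
net slip = dip-slip / sin(rake) = 7.298 / sin(55°) = 8.910 m
rate = 8.910 m / 368 years = 0.0242 m/yr = 24200 m/Myr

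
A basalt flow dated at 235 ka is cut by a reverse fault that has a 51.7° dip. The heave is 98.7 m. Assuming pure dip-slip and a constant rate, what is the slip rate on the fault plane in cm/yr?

0.0678 cm/yr

dip-slip = heave / cos(dip) = 98.7 m / cos(51.7°) = 159.3 m
rate = 159.3 m / 235 ka = 0.000678 m/yr = 0.0678 cm/yr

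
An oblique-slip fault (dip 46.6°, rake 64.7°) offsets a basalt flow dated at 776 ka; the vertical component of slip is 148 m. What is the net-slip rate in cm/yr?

dip-slip = throw / sin(dip) = 148 / sin(46.6°) = 203.7 m
net slip = dip-slip / sin(rake) = 203.7 / sin(64.7°) = 225.3 m
rate = 225.3 m / 776 ka = 0.000290 m/yr = 0.0290 cm/yr

0.0290 cm/yr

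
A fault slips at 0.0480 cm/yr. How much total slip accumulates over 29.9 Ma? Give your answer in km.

14.4 km

slip = rate × time = 0.0480 cm/yr × 29.9 Ma = 14400 m = 14.4 km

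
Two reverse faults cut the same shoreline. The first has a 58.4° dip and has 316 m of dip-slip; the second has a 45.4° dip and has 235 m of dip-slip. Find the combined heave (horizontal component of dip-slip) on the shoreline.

331 m

heave_A = 316 × cos(58.4°) = 165.6 m
heave_B = 235 × cos(45.4°) = 165 m
total = 165.6 + 165 = 331 m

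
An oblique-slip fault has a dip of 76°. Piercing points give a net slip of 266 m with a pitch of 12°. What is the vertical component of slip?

dip-slip = net slip × sin(rake) = 266 m × sin(12°) = 55.30 m
throw = dip-slip × sin(dip) = 55.30 × sin(76°) = 53.7 m

53.7 m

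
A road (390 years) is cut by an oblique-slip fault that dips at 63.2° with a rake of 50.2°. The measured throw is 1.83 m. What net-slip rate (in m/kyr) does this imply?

6.84 m/kyr

dip-slip = throw / sin(dip) = 1.83 / sin(63.2°) = 2.050 m
net slip = dip-slip / sin(rake) = 2.050 / sin(50.2°) = 2.669 m
rate = 2.669 m / 390 years = 0.00684 m/yr = 6.84 m/kyr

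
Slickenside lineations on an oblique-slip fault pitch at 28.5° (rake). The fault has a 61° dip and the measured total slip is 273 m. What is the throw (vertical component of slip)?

dip-slip = net slip × sin(rake) = 273 m × sin(28.5°) = 130.3 m
throw = dip-slip × sin(dip) = 130.3 × sin(61°) = 114 m

114 m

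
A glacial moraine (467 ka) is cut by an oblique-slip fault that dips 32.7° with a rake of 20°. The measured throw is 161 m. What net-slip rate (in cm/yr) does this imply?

0.187 cm/yr

dip-slip = throw / sin(dip) = 161 / sin(32.7°) = 298 m
net slip = dip-slip / sin(rake) = 298 / sin(20°) = 871.3 m
rate = 871.3 m / 467 ka = 0.00187 m/yr = 0.187 cm/yr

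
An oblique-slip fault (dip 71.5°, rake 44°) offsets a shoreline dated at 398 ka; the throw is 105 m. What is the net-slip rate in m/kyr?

0.400 m/kyr

dip-slip = throw / sin(dip) = 105 / sin(71.5°) = 110.7 m
net slip = dip-slip / sin(rake) = 110.7 / sin(44°) = 159.4 m
rate = 159.4 m / 398 ka = 0.000400 m/yr = 0.400 m/kyr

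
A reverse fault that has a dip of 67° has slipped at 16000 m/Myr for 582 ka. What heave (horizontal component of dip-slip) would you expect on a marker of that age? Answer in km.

3.64 km

dip-slip = rate × time = 16000 m/Myr × 582 ka = 9312 m
heave = dip-slip × cos(dip) = 9312 × cos(67°) = 3640 m = 3.64 km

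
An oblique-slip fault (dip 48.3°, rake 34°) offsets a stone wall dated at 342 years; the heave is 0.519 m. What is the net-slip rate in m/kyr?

dip-slip = heave / cos(dip) = 0.519 / cos(48.3°) = 0.7802 m
net slip = dip-slip / sin(rake) = 0.7802 / sin(34°) = 1.395 m
rate = 1.395 m / 342 years = 0.00408 m/yr = 4.08 m/kyr

4.08 m/kyr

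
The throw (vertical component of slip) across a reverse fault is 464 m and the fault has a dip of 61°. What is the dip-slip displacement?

531 m

dip-slip = throw / sin(dip) = 464 / sin(61°) = 531 m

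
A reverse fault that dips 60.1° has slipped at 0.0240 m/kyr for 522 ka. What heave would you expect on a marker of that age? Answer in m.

dip-slip = rate × time = 0.0240 m/kyr × 522 ka = 12.53 m
heave = dip-slip × cos(dip) = 12.53 × cos(60.1°) = 6.25 m

6.25 m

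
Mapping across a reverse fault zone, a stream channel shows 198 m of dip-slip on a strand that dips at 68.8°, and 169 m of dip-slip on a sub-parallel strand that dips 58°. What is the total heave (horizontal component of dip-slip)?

161 m

heave_A = 198 × cos(68.8°) = 71.60 m
heave_B = 169 × cos(58°) = 89.56 m
total = 71.60 + 89.56 = 161 m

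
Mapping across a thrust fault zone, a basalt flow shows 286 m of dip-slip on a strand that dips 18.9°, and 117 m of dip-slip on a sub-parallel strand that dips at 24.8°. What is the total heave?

377 m

heave_A = 286 × cos(18.9°) = 270.6 m
heave_B = 117 × cos(24.8°) = 106.2 m
total = 270.6 + 106.2 = 377 m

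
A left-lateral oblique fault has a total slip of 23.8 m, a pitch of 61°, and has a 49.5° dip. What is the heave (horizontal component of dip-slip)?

13.5 m

dip-slip = net slip × sin(rake) = 23.8 m × sin(61°) = 20.82 m
heave = dip-slip × cos(dip) = 20.82 × cos(49.5°) = 13.5 m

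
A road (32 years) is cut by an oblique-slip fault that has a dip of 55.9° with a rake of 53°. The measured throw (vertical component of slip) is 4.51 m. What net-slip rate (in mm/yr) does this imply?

dip-slip = throw / sin(dip) = 4.51 / sin(55.9°) = 5.446 m
net slip = dip-slip / sin(rake) = 5.446 / sin(53°) = 6.820 m
rate = 6.820 m / 32 years = 0.213 m/yr = 213 mm/yr

213 mm/yr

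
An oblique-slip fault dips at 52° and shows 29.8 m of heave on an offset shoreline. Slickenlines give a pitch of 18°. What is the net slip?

dip-slip = heave / cos(dip) = 29.8 / cos(52°) = 48.40 m
net slip = dip-slip / sin(rake) = 48.40 / sin(18°) = 157 m

157 m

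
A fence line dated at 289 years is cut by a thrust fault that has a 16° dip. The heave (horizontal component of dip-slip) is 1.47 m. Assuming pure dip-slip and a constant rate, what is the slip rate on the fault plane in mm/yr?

5.29 mm/yr

dip-slip = heave / cos(dip) = 1.47 m / cos(16°) = 1.529 m
rate = 1.529 m / 289 years = 0.00529 m/yr = 5.29 mm/yr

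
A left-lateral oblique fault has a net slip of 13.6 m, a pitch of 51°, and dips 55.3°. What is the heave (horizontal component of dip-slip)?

6.02 m

dip-slip = net slip × sin(rake) = 13.6 m × sin(51°) = 10.57 m
heave = dip-slip × cos(dip) = 10.57 × cos(55.3°) = 6.02 m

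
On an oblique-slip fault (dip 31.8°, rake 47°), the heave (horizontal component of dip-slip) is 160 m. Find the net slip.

dip-slip = heave / cos(dip) = 160 / cos(31.8°) = 188.3 m
net slip = dip-slip / sin(rake) = 188.3 / sin(47°) = 257 m

257 m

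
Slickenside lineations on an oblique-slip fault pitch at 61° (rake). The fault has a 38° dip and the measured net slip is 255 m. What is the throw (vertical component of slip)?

dip-slip = net slip × sin(rake) = 255 m × sin(61°) = 223 m
throw = dip-slip × sin(dip) = 223 × sin(38°) = 137 m

137 m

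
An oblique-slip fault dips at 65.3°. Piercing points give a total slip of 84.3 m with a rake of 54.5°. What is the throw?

dip-slip = net slip × sin(rake) = 84.3 m × sin(54.5°) = 68.63 m
throw = dip-slip × sin(dip) = 68.63 × sin(65.3°) = 62.4 m

62.4 m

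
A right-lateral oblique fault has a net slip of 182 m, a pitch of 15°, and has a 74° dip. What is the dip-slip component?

dip-slip = net slip × sin(rake) = 182 m × sin(15°) = 47.1 m

47.1 m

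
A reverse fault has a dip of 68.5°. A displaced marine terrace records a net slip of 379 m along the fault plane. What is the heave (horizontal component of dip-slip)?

139 m

heave = dip-slip × cos(dip) = 379 m × cos(68.5°) = 139 m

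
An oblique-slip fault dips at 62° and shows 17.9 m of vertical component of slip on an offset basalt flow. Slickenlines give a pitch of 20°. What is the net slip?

dip-slip = throw / sin(dip) = 17.9 / sin(62°) = 20.27 m
net slip = dip-slip / sin(rake) = 20.27 / sin(20°) = 59.3 m

59.3 m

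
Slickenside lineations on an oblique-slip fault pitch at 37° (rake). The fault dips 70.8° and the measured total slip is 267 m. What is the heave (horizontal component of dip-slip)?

52.8 m

dip-slip = net slip × sin(rake) = 267 m × sin(37°) = 160.7 m
heave = dip-slip × cos(dip) = 160.7 × cos(70.8°) = 52.8 m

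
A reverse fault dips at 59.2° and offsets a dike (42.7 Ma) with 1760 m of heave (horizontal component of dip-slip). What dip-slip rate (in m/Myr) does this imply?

dip-slip = heave / cos(dip) = 1760 m / cos(59.2°) = 3437 m
rate = 3437 m / 42.7 Ma = 0.0000805 m/yr = 80.5 m/Myr

80.5 m/Myr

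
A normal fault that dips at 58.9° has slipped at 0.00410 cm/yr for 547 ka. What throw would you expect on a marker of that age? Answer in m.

dip-slip = rate × time = 0.00410 cm/yr × 547 ka = 22.43 m
throw = dip-slip × sin(dip) = 22.43 × sin(58.9°) = 19.2 m

19.2 m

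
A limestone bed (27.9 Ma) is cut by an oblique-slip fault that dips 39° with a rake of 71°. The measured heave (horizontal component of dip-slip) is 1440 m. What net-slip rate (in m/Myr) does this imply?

70.2 m/Myr

dip-slip = heave / cos(dip) = 1440 / cos(39°) = 1853 m
net slip = dip-slip / sin(rake) = 1853 / sin(71°) = 1960 m
rate = 1960 m / 27.9 Ma = 0.0000702 m/yr = 70.2 m/Myr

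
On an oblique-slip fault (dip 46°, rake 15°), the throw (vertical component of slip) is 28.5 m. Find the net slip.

153 m

dip-slip = throw / sin(dip) = 28.5 / sin(46°) = 39.62 m
net slip = dip-slip / sin(rake) = 39.62 / sin(15°) = 153 m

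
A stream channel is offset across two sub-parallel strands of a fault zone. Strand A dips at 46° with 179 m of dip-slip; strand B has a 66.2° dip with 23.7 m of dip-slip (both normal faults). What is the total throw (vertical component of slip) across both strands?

throw_A = 179 × sin(46°) = 128.8 m
throw_B = 23.7 × sin(66.2°) = 21.68 m
total = 128.8 + 21.68 = 150 m

150 m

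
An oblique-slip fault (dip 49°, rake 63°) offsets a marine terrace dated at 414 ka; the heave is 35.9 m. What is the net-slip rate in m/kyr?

0.148 m/kyr

dip-slip = heave / cos(dip) = 35.9 / cos(49°) = 54.72 m
net slip = dip-slip / sin(rake) = 54.72 / sin(63°) = 61.41 m
rate = 61.41 m / 414 ka = 0.000148 m/yr = 0.148 m/kyr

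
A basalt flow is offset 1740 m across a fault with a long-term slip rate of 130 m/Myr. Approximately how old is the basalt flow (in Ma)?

13.4 Ma

age = offset / rate = 1740 m / (130 m/Myr) = 1.34e+07 yr = 13.4 Ma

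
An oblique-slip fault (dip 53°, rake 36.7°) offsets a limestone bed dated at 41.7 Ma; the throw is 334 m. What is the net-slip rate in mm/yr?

0.0168 mm/yr

dip-slip = throw / sin(dip) = 334 / sin(53°) = 418.2 m
net slip = dip-slip / sin(rake) = 418.2 / sin(36.7°) = 699.8 m
rate = 699.8 m / 41.7 Ma = 0.0000168 m/yr = 0.0168 mm/yr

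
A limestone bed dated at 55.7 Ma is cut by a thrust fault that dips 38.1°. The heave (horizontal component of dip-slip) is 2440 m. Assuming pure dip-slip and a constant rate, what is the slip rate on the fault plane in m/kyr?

dip-slip = heave / cos(dip) = 2440 m / cos(38.1°) = 3101 m
rate = 3101 m / 55.7 Ma = 0.0000557 m/yr = 0.0557 m/kyr

0.0557 m/kyr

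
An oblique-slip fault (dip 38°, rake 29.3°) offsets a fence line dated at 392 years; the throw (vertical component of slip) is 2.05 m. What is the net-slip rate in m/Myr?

17400 m/Myr

dip-slip = throw / sin(dip) = 2.05 / sin(38°) = 3.330 m
net slip = dip-slip / sin(rake) = 3.330 / sin(29.3°) = 6.804 m
rate = 6.804 m / 392 years = 0.0174 m/yr = 17400 m/Myr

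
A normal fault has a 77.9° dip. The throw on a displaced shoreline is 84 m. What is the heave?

heave = throw / tan(dip) = 84 / tan(77.9°) = 18 m

18 m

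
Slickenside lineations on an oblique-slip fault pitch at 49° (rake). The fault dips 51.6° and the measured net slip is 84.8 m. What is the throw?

dip-slip = net slip × sin(rake) = 84.8 m × sin(49°) = 64 m
throw = dip-slip × sin(dip) = 64 × sin(51.6°) = 50.2 m

50.2 m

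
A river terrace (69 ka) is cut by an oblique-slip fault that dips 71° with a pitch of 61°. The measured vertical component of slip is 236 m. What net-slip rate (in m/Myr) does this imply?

dip-slip = throw / sin(dip) = 236 / sin(71°) = 249.6 m
net slip = dip-slip / sin(rake) = 249.6 / sin(61°) = 285.4 m
rate = 285.4 m / 69 ka = 0.00414 m/yr = 4140 m/Myr

4140 m/Myr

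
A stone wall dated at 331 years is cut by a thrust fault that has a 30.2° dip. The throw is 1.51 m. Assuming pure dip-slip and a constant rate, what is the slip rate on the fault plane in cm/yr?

0.907 cm/yr

dip-slip = throw / sin(dip) = 1.51 m / sin(30.2°) = 3.002 m
rate = 3.002 m / 331 years = 0.00907 m/yr = 0.907 cm/yr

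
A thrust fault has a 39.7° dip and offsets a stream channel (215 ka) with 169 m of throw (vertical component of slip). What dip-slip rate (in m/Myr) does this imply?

dip-slip = throw / sin(dip) = 169 m / sin(39.7°) = 264.6 m
rate = 264.6 m / 215 ka = 0.00123 m/yr = 1230 m/Myr

1230 m/Myr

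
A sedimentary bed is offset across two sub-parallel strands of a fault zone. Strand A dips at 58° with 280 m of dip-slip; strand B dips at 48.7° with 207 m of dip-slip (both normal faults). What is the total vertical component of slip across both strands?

throw_A = 280 × sin(58°) = 237.5 m
throw_B = 207 × sin(48.7°) = 155.5 m
total = 237.5 + 155.5 = 393 m

393 m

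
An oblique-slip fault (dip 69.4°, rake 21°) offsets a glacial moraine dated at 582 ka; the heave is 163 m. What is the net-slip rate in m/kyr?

dip-slip = heave / cos(dip) = 163 / cos(69.4°) = 463.3 m
net slip = dip-slip / sin(rake) = 463.3 / sin(21°) = 1293 m
rate = 1293 m / 582 ka = 0.00222 m/yr = 2.22 m/kyr

2.22 m/kyr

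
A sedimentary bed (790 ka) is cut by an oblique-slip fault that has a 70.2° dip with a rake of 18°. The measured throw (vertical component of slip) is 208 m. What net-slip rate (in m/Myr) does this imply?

906 m/Myr

dip-slip = throw / sin(dip) = 208 / sin(70.2°) = 221.1 m
net slip = dip-slip / sin(rake) = 221.1 / sin(18°) = 715.4 m
rate = 715.4 m / 790 ka = 0.000906 m/yr = 906 m/Myr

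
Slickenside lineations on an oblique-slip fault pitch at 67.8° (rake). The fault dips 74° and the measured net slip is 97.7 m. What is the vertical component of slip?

dip-slip = net slip × sin(rake) = 97.7 m × sin(67.8°) = 90.46 m
throw = dip-slip × sin(dip) = 90.46 × sin(74°) = 87 m

87 m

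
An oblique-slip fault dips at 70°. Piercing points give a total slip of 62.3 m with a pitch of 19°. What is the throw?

dip-slip = net slip × sin(rake) = 62.3 m × sin(19°) = 20.28 m
throw = dip-slip × sin(dip) = 20.28 × sin(70°) = 19.1 m

19.1 m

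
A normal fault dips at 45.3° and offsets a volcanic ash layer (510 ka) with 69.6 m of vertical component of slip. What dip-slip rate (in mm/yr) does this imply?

0.192 mm/yr

dip-slip = throw / sin(dip) = 69.6 m / sin(45.3°) = 97.92 m
rate = 97.92 m / 510 ka = 0.000192 m/yr = 0.192 mm/yr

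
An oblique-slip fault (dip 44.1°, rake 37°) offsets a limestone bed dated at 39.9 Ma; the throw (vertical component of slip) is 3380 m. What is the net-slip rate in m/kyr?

dip-slip = throw / sin(dip) = 3380 / sin(44.1°) = 4857 m
net slip = dip-slip / sin(rake) = 4857 / sin(37°) = 8070 m
rate = 8070 m / 39.9 Ma = 0.000202 m/yr = 0.202 m/kyr

0.202 m/kyr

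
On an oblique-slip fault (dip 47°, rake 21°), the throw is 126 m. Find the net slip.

dip-slip = throw / sin(dip) = 126 / sin(47°) = 172.3 m
net slip = dip-slip / sin(rake) = 172.3 / sin(21°) = 481 m

481 m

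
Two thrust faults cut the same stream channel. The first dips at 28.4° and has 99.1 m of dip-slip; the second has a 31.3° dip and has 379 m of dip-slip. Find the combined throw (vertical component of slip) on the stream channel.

244 m

throw_A = 99.1 × sin(28.4°) = 47.13 m
throw_B = 379 × sin(31.3°) = 196.9 m
total = 47.13 + 196.9 = 244 m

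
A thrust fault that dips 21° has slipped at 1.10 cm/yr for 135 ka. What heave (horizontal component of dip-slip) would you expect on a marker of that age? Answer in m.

dip-slip = rate × time = 1.10 cm/yr × 135 ka = 1485 m
heave = dip-slip × cos(dip) = 1485 × cos(21°) = 1390 m

1390 m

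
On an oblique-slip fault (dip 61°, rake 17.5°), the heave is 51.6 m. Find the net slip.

354 m

dip-slip = heave / cos(dip) = 51.6 / cos(61°) = 106.4 m
net slip = dip-slip / sin(rake) = 106.4 / sin(17.5°) = 354 m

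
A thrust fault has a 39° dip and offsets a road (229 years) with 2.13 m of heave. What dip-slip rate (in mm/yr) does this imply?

dip-slip = heave / cos(dip) = 2.13 m / cos(39°) = 2.741 m
rate = 2.741 m / 229 years = 0.0120 m/yr = 12 mm/yr

12 mm/yr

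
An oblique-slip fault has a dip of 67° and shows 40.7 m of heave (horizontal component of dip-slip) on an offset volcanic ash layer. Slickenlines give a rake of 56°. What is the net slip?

126 m

dip-slip = heave / cos(dip) = 40.7 / cos(67°) = 104.2 m
net slip = dip-slip / sin(rake) = 104.2 / sin(56°) = 126 m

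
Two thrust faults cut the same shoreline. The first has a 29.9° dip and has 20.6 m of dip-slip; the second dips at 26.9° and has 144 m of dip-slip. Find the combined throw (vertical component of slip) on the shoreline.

75.4 m

throw_A = 20.6 × sin(29.9°) = 10.27 m
throw_B = 144 × sin(26.9°) = 65.15 m
total = 10.27 + 65.15 = 75.4 m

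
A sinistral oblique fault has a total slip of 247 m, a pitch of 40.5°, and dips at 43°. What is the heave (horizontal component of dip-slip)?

dip-slip = net slip × sin(rake) = 247 m × sin(40.5°) = 160.4 m
heave = dip-slip × cos(dip) = 160.4 × cos(43°) = 117 m

117 m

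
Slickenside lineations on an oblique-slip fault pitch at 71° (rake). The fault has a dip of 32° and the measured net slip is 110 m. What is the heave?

88.2 m

dip-slip = net slip × sin(rake) = 110 m × sin(71°) = 104 m
heave = dip-slip × cos(dip) = 104 × cos(32°) = 88.2 m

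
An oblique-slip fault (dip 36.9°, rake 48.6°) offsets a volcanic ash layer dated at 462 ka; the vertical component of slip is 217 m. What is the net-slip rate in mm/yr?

dip-slip = throw / sin(dip) = 217 / sin(36.9°) = 361.4 m
net slip = dip-slip / sin(rake) = 361.4 / sin(48.6°) = 481.8 m
rate = 481.8 m / 462 ka = 0.00104 m/yr = 1.04 mm/yr

1.04 mm/yr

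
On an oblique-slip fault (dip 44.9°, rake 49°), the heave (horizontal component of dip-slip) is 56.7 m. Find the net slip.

106 m

dip-slip = heave / cos(dip) = 56.7 / cos(44.9°) = 80.05 m
net slip = dip-slip / sin(rake) = 80.05 / sin(49°) = 106 m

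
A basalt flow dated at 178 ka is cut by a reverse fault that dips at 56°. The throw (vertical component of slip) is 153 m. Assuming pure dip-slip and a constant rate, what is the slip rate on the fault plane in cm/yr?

0.104 cm/yr

dip-slip = throw / sin(dip) = 153 m / sin(56°) = 184.6 m
rate = 184.6 m / 178 ka = 0.00104 m/yr = 0.104 cm/yr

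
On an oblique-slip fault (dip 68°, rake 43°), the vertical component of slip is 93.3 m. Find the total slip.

148 m

dip-slip = throw / sin(dip) = 93.3 / sin(68°) = 100.6 m
net slip = dip-slip / sin(rake) = 100.6 / sin(43°) = 148 m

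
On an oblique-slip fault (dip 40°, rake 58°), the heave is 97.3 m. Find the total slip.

dip-slip = heave / cos(dip) = 97.3 / cos(40°) = 127 m
net slip = dip-slip / sin(rake) = 127 / sin(58°) = 150 m

150 m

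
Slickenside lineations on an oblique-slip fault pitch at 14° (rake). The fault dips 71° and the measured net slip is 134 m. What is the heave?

10.6 m

dip-slip = net slip × sin(rake) = 134 m × sin(14°) = 32.42 m
heave = dip-slip × cos(dip) = 32.42 × cos(71°) = 10.6 m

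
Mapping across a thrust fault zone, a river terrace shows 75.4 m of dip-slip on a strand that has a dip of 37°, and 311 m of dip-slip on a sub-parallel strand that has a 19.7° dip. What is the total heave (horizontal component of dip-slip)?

heave_A = 75.4 × cos(37°) = 60.22 m
heave_B = 311 × cos(19.7°) = 292.8 m
total = 60.22 + 292.8 = 353 m

353 m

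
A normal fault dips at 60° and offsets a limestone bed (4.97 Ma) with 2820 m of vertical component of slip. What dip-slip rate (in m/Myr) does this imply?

dip-slip = throw / sin(dip) = 2820 m / sin(60°) = 3256 m
rate = 3256 m / 4.97 Ma = 0.000655 m/yr = 655 m/Myr

655 m/Myr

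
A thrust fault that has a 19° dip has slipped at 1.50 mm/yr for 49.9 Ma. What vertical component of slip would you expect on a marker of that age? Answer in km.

24.4 km

dip-slip = rate × time = 1.50 mm/yr × 49.9 Ma = 74850 m
throw = dip-slip × sin(dip) = 74850 × sin(19°) = 24400 m = 24.4 km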